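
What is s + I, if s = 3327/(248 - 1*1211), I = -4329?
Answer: -1390718/321 ≈ -4332.5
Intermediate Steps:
s = -1109/321 (s = 3327/(248 - 1211) = 3327/(-963) = 3327*(-1/963) = -1109/321 ≈ -3.4548)
s + I = -1109/321 - 4329 = -1390718/321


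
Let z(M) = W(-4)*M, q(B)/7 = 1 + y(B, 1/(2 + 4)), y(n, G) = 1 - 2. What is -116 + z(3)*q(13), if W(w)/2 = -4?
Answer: -116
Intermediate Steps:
W(w) = -8 (W(w) = 2*(-4) = -8)
y(n, G) = -1
q(B) = 0 (q(B) = 7*(1 - 1) = 7*0 = 0)
z(M) = -8*M
-116 + z(3)*q(13) = -116 - 8*3*0 = -116 - 24*0 = -116 + 0 = -116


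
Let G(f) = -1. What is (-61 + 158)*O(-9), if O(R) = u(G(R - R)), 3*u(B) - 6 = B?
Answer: 485/3 ≈ 161.67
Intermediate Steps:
u(B) = 2 + B/3
O(R) = 5/3 (O(R) = 2 + (1/3)*(-1) = 2 - 1/3 = 5/3)
(-61 + 158)*O(-9) = (-61 + 158)*(5/3) = 97*(5/3) = 485/3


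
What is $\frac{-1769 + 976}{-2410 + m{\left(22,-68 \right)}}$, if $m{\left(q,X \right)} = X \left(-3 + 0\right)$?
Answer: $\frac{793}{2206} \approx 0.35947$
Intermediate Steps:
$m{\left(q,X \right)} = - 3 X$ ($m{\left(q,X \right)} = X \left(-3\right) = - 3 X$)
$\frac{-1769 + 976}{-2410 + m{\left(22,-68 \right)}} = \frac{-1769 + 976}{-2410 - -204} = - \frac{793}{-2410 + 204} = - \frac{793}{-2206} = \left(-793\right) \left(- \frac{1}{2206}\right) = \frac{793}{2206}$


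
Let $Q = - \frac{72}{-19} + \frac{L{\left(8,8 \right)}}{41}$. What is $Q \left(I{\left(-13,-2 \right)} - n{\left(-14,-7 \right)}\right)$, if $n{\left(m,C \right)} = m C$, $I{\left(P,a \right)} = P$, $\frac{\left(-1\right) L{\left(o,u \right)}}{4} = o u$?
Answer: $\frac{212232}{779} \approx 272.44$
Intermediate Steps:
$L{\left(o,u \right)} = - 4 o u$
$n{\left(m,C \right)} = C m$
$Q = - \frac{1912}{779}$ ($Q = - \frac{72}{-19} + \frac{\left(-4\right) 8 \cdot 8}{41} = \left(-72\right) \left(- \frac{1}{19}\right) - \frac{256}{41} = \frac{72}{19} - \frac{256}{41} = - \frac{1912}{779} \approx -2.4544$)
$Q \left(I{\left(-13,-2 \right)} - n{\left(-14,-7 \right)}\right) = - \frac{1912 \left(-13 - \left(-7\right) \left(-14\right)\right)}{779} = - \frac{1912 \left(-13 - 98\right)}{779} = \left(- \frac{1912}{779}\right) \left(-111\right) = \frac{212232}{779}$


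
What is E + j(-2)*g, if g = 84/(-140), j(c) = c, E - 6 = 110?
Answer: 586/5 ≈ 117.20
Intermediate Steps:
E = 116 (E = 6 + 110 = 116)
g = -3/5 (g = 84*(-1/140) = -3/5 ≈ -0.60000)
E + j(-2)*g = 116 - 2*(-3/5) = 116 + 6/5 = 586/5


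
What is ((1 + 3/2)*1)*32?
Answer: 80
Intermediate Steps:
((1 + 3/2)*1)*32 = ((5/2)*1)*32 = (5/2)*32 = 80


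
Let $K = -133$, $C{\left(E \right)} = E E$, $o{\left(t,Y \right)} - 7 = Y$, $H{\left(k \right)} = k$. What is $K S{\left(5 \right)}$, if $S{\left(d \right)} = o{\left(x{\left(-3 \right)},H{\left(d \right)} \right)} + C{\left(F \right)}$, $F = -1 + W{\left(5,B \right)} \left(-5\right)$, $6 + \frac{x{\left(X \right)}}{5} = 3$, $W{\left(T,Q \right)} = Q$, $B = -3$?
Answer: $-27664$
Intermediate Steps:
$x{\left(X \right)} = -15$ ($x{\left(X \right)} = -30 + 5 \cdot 3 = -30 + 15 = -15$)
$o{\left(t,Y \right)} = 7 + Y$
$F = 14$ ($F = -1 - -15 = -1 + 15 = 14$)
$C{\left(E \right)} = E^{2}$
$S{\left(d \right)} = 203 + d$ ($S{\left(d \right)} = \left(7 + d\right) + 14^{2} = \left(7 + d\right) + 196 = 203 + d$)
$K S{\left(5 \right)} = - 133 \left(203 + 5\right) = \left(-133\right) 208 = -27664$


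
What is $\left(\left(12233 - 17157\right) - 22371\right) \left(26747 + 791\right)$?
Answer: $-751649710$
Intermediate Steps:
$\left(\left(12233 - 17157\right) - 22371\right) \left(26747 + 791\right) = \left(\left(12233 - 17157\right) - 22371\right) 27538 = \left(-4924 - 22371\right) 27538 = \left(-27295\right) 27538 = -751649710$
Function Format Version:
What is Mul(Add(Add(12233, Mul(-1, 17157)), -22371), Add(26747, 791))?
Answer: -751649710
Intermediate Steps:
Mul(Add(Add(12233, Mul(-1, 17157)), -22371), Add(26747, 791)) = Mul(Add(Add(12233, -17157), -22371), 27538) = Mul(Add(-4924, -22371), 27538) = Mul(-27295, 27538) = -751649710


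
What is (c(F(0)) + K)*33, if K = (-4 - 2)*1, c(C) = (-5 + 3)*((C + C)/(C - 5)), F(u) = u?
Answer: -198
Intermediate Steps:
c(C) = -4*C/(-5 + C) (c(C) = -2*2*C/(-5 + C) = -4*C/(-5 + C))
K = -6 (K = -6*1 = -6)
(c(F(0)) + K)*33 = (-4*0/(-5 + 0) - 6)*33 = (-4*0/(-5) - 6)*33 = (-4*0*(-1/5) - 6)*33 = (0 - 6)*33 = -6*33 = -198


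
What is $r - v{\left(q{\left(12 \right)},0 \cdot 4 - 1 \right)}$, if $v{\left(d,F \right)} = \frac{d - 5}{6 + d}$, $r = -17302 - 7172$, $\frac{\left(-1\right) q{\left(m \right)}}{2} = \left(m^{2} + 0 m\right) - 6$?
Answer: $- \frac{6608261}{270} \approx -24475.0$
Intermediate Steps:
$q{\left(m \right)} = 12 - 2 m^{2}$ ($q{\left(m \right)} = - 2 \left(\left(m^{2} + 0 m\right) - 6\right) = - 2 \left(\left(m^{2} + 0\right) - 6\right) = - 2 \left(m^{2} - 6\right) = - 2 \left(-6 + m^{2}\right) = 12 - 2 m^{2}$)
$r = -24474$ ($r = -17302 - 7172 = -24474$)
$v{\left(d,F \right)} = \frac{-5 + d}{6 + d}$
$r - v{\left(q{\left(12 \right)},0 \cdot 4 - 1 \right)} = -24474 - \frac{-5 + \left(12 - 2 \cdot 12^{2}\right)}{6 + \left(12 - 2 \cdot 12^{2}\right)} = -24474 - \frac{-5 + \left(12 - 288\right)}{6 + \left(12 - 288\right)} = -24474 - \frac{-5 - 276}{6 - 276} = -24474 - \frac{1}{-270} \left(-281\right) = -24474 - \left(- \frac{1}{270}\right) \left(-281\right) = -24474 - \frac{281}{270} = - \frac{6608261}{270}$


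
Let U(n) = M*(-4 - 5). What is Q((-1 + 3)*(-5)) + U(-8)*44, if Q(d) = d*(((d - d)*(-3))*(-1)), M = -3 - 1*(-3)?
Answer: 0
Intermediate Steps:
M = 0 (M = -3 + 3 = 0)
U(n) = 0 (U(n) = 0*(-4 - 5) = 0*(-9) = 0)
Q(d) = 0 (Q(d) = d*((0*(-3))*(-1)) = d*(0*(-1)) = d*0 = 0)
Q((-1 + 3)*(-5)) + U(-8)*44 = 0 + 0*44 = 0 + 0 = 0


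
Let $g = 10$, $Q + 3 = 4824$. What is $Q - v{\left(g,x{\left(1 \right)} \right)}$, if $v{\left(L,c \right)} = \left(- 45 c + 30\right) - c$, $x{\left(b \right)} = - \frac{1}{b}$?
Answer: $4745$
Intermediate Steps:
$Q = 4821$ ($Q = -3 + 4824 = 4821$)
$v{\left(L,c \right)} = 30 - 46 c$ ($v{\left(L,c \right)} = \left(30 - 45 c\right) - c = 30 - 46 c$)
$Q - v{\left(g,x{\left(1 \right)} \right)} = 4821 - \left(30 - 46 \left(- 1^{-1}\right)\right) = 4821 - \left(30 - 46 \left(\left(-1\right) 1\right)\right) = 4821 - \left(30 - -46\right) = 4821 - \left(30 + 46\right) = 4821 - 76 = 4745$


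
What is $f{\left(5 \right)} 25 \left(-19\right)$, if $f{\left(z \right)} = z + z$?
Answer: $-4750$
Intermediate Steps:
$f{\left(z \right)} = 2 z$
$f{\left(5 \right)} 25 \left(-19\right) = 2 \cdot 5 \cdot 25 \left(-19\right) = 10 \cdot 25 \left(-19\right) = 250 \left(-19\right) = -4750$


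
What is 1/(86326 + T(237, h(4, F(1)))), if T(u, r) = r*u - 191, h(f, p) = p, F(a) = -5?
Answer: 1/84950 ≈ 1.1772e-5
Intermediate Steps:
T(u, r) = -191 + r*u
1/(86326 + T(237, h(4, F(1)))) = 1/(86326 + (-191 - 5*237)) = 1/(86326 + (-191 - 1185)) = 1/(86326 - 1376) = 1/84950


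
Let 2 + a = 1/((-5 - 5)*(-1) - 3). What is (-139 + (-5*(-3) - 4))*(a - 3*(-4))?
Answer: -9088/7 ≈ -1298.3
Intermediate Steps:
a = -13/7 (a = -2 + 1/((-5 - 5)*(-1) - 3) = -2 + 1/(-10*(-1) - 3) = -2 + 1/(10 - 3) = -2 + 1/7 = -2 + ⅐ = -13/7 ≈ -1.8571)
(-139 + (-5*(-3) - 4))*(a - 3*(-4)) = (-139 + (-5*(-3) - 4))*(-13/7 - 3*(-4)) = (-139 + (15 - 4))*(-13/7 + 12) = (-139 + 11)*(71/7) = -128*71/7 = -9088/7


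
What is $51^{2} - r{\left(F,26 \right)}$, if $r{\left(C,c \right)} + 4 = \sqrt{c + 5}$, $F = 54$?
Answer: $2605 - \sqrt{31} \approx 2599.4$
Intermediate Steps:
$r{\left(C,c \right)} = -4 + \sqrt{5 + c}$ ($r{\left(C,c \right)} = -4 + \sqrt{c + 5} = -4 + \sqrt{5 + c}$)
$51^{2} - r{\left(F,26 \right)} = 51^{2} - \left(-4 + \sqrt{5 + 26}\right) = 2601 - \left(-4 + \sqrt{31}\right) = 2601 + \left(4 - \sqrt{31}\right) = 2605 - \sqrt{31}$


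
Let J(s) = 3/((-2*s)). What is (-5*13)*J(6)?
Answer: 65/4 ≈ 16.250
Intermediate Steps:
J(s) = -3/(2*s) (J(s) = 3*(-1/(2*s)) = -3/(2*s))
(-5*13)*J(6) = (-5*13)*(-3/2/6) = -(-195)/(2*6) = -65*(-¼) = 65/4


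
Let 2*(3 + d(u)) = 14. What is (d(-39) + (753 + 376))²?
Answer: 1283689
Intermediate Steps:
d(u) = 4 (d(u) = -3 + (½)*14 = -3 + 7 = 4)
(d(-39) + (753 + 376))² = (4 + (753 + 376))² = (4 + 1129)² = 1133² = 1283689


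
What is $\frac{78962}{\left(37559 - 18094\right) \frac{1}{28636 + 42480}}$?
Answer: $\frac{5615461592}{19465} \approx 2.8849 \cdot 10^{5}$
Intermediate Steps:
$\frac{78962}{\left(37559 - 18094\right) \frac{1}{28636 + 42480}} = \frac{78962}{19465 \cdot \frac{1}{71116}} = \frac{78962}{\frac{19465}{71116}} = 78962 \cdot \frac{71116}{19465} = \frac{5615461592}{19465}$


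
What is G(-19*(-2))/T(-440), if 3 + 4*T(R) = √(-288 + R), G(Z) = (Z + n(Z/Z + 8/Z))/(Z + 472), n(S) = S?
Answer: -298/238051 - 596*I*√182/714153 ≈ -0.0012518 - 0.011259*I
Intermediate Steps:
G(Z) = (1 + Z + 8/Z)/(472 + Z) (G(Z) = (Z + (Z/Z + 8/Z))/(Z + 472) = (Z + (1 + 8/Z))/(472 + Z) = (1 + Z + 8/Z)/(472 + Z))
T(R) = -¾ + √(-288 + R)/4
G(-19*(-2))/T(-440) = ((8 - 19*(-2) + (-19*(-2))²)/(((-19*(-2)))*(472 - 19*(-2))))/(-¾ + √(-288 - 440)/4) = ((8 + 38 + 38²)/(38*(472 + 38)))/(-¾ + √(-728)/4) = ((1/38)*(8 + 38 + 1444)/510)/(-¾ + (2*I*√182)/4) = ((1/38)*(1/510)*1490)/(-¾ + I*√182/2) = 149/(1938*(-¾ + I*√182/2))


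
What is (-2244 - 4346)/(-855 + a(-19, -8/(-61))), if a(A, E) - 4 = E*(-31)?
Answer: 401990/52159 ≈ 7.7070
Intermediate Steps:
a(A, E) = 4 - 31*E (a(A, E) = 4 + E*(-31) = 4 - 31*E)
(-2244 - 4346)/(-855 + a(-19, -8/(-61))) = (-2244 - 4346)/(-855 + (4 - (-248)/(-61))) = -6590/(-855 + (4 - (-248)*(-1)/61)) = -6590/(-855 + (4 - 31*8/61)) = -6590/(-855 + (4 - 248/61)) = -6590/(-855 - 4/61) = -6590/(-52159/61) = -6590*(-61/52159) = 401990/52159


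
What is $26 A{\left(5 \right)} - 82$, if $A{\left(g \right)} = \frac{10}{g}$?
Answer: $-30$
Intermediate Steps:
$26 A{\left(5 \right)} - 82 = 26 \cdot \frac{10}{5} - 82 = 26 \cdot 10 \cdot \frac{1}{5} - 82 = 26 \cdot 2 - 82 = 52 - 82 = -30$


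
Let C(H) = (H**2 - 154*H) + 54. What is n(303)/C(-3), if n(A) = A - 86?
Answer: 31/75 ≈ 0.41333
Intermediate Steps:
n(A) = -86 + A
C(H) = 54 + H**2 - 154*H
n(303)/C(-3) = (-86 + 303)/(54 + (-3)**2 - 154*(-3)) = 217/(54 + 9 + 462) = 217/525 = 217*(1/525) = 31/75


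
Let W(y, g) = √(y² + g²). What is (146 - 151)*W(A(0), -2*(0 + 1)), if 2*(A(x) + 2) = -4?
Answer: -10*√5 ≈ -22.361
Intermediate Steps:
A(x) = -4 (A(x) = -2 + (½)*(-4) = -2 - 2 = -4)
W(y, g) = √(g² + y²)
(146 - 151)*W(A(0), -2*(0 + 1)) = (146 - 151)*√((-2*(0 + 1))² + (-4)²) = -5*√((-2*1)² + 16) = -5*√((-2)² + 16) = -5*√(4 + 16) = -10*√5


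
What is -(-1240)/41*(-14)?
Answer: -17360/41 ≈ -423.41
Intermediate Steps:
-(-1240)/41*(-14) = -40*(-31/41)*(-14) = (1240/41)*(-14) = -17360/41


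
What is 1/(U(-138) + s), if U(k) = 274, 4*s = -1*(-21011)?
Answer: 4/22107 ≈ 0.00018094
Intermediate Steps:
s = 21011/4 (s = (-1*(-21011))/4 = (¼)*21011 = 21011/4 ≈ 5252.8)
1/(U(-138) + s) = 1/(274 + 21011/4) = 1/(22107/4) = 4/22107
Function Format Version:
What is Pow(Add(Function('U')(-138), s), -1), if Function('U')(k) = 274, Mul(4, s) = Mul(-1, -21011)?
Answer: Rational(4, 22107) ≈ 0.00018094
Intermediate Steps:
s = Rational(21011, 4) (s = Mul(Rational(1, 4), Mul(-1, -21011)) = Mul(Rational(1, 4), 21011) = Rational(21011, 4) ≈ 5252.8)
Pow(Add(Function('U')(-138), s), -1) = Pow(Add(274, Rational(21011, 4)), -1) = Pow(Rational(22107, 4), -1) = Rational(4, 22107)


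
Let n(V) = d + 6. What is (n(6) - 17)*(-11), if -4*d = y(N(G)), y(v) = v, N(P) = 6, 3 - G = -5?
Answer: 275/2 ≈ 137.50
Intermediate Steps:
G = 8 (G = 3 - 1*(-5) = 3 + 5 = 8)
d = -3/2 (d = -¼*6 = -3/2 ≈ -1.5000)
n(V) = 9/2 (n(V) = -3/2 + 6 = 9/2)
(n(6) - 17)*(-11) = (9/2 - 17)*(-11) = -25/2*(-11) = 275/2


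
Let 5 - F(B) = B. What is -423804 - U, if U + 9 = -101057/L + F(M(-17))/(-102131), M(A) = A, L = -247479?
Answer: -10711546649245384/25275277749 ≈ -4.2380e+5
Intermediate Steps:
F(B) = 5 - B
U = -217161891812/25275277749 (U = -9 + (-101057/(-247479) + (5 - 1*(-17))/(-102131)) = -9 + (-101057*(-1/247479) + (5 + 17)*(-1/102131)) = -9 + (101057/247479 + 22*(-1/102131)) = -9 + (101057/247479 - 22/102131) = -9 + 10315607929/25275277749 = -217161891812/25275277749 ≈ -8.5919)
-423804 - U = -423804 - 1*(-217161891812/25275277749) = -423804 + 217161891812/25275277749 = -10711546649245384/25275277749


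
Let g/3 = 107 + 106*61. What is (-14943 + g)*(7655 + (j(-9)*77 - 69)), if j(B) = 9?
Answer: 39540504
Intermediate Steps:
g = 19719 (g = 3*(107 + 106*61) = 3*(107 + 6466) = 3*6573 = 19719)
(-14943 + g)*(7655 + (j(-9)*77 - 69)) = (-14943 + 19719)*(7655 + (9*77 - 69)) = 4776*(7655 + (693 - 69)) = 4776*(7655 + 624) = 4776*8279 = 39540504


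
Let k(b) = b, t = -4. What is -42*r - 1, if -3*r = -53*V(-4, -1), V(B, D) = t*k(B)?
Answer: -11873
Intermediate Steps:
V(B, D) = -4*B
r = 848/3 (r = -(-53)*(-4*(-4))/3 = -(-53)*16/3 = -⅓*(-848) = 848/3 ≈ 282.67)
-42*r - 1 = -42*848/3 - 1 = -11872 - 1 = -11873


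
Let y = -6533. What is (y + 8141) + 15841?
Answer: 17449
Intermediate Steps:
(y + 8141) + 15841 = (-6533 + 8141) + 15841 = 1608 + 15841 = 17449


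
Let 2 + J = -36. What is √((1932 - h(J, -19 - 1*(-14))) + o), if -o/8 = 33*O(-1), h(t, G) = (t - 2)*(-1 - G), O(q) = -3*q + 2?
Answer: 2*√193 ≈ 27.785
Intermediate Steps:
J = -38 (J = -2 - 36 = -38)
O(q) = 2 - 3*q
h(t, G) = (-1 - G)*(-2 + t) (h(t, G) = (-2 + t)*(-1 - G) = (-1 - G)*(-2 + t))
o = -1320 (o = -264*(2 - 3*(-1)) = -264*(2 + 3) = -264*5 = -8*165 = -1320)
√((1932 - h(J, -19 - 1*(-14))) + o) = √((1932 - (2 - 1*(-38) + 2*(-19 - 1*(-14)) - 1*(-19 - 1*(-14))*(-38))) - 1320) = √((1932 - (2 + 38 + 2*(-19 + 14) - 1*(-19 + 14)*(-38))) - 1320) = √((1932 - (2 + 38 + 2*(-5) - 1*(-5)*(-38))) - 1320) = √((1932 - (2 + 38 - 10 - 190)) - 1320) = √((1932 - 1*(-160)) - 1320) = √((1932 + 160) - 1320) = √(2092 - 1320) = √772 = 2*√193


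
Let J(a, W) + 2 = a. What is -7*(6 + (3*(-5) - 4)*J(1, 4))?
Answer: -175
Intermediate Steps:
J(a, W) = -2 + a
-7*(6 + (3*(-5) - 4)*J(1, 4)) = -7*(6 + (3*(-5) - 4)*(-2 + 1)) = -7*(6 + (-15 - 4)*(-1)) = -7*(6 - 19*(-1)) = -7*(6 + 19) = -7*25 = -175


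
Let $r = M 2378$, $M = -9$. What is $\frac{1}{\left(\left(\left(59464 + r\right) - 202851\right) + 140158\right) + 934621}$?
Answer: $\frac{1}{909990} \approx 1.0989 \cdot 10^{-6}$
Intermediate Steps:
$r = -21402$ ($r = \left(-9\right) 2378 = -21402$)
$\frac{1}{\left(\left(\left(59464 + r\right) - 202851\right) + 140158\right) + 934621} = \frac{1}{\left(\left(\left(59464 - 21402\right) - 202851\right) + 140158\right) + 934621} = \frac{1}{\left(\left(38062 - 202851\right) + 140158\right) + 934621} = \frac{1}{\left(-164789 + 140158\right) + 934621} = \frac{1}{-24631 + 934621} = \frac{1}{909990}$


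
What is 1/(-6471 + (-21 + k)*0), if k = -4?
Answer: -1/6471 ≈ -0.00015454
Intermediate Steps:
1/(-6471 + (-21 + k)*0) = 1/(-6471 + (-21 - 4)*0) = 1/(-6471 - 25*0) = 1/(-6471 + 0) = 1/(-6471) = -1/6471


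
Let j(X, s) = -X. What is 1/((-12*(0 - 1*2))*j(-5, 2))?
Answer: 1/120 ≈ 0.0083333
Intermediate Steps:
1/((-12*(0 - 1*2))*j(-5, 2)) = 1/((-12*(0 - 1*2))*(-1*(-5))) = 1/(-12*(0 - 2)*5) = 1/(-12*(-2)*5) = 1/(24*5) = 1/120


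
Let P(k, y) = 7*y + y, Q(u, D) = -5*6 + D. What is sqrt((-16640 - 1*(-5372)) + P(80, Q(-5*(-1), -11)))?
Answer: 2*I*sqrt(2899) ≈ 107.68*I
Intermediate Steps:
Q(u, D) = -30 + D
P(k, y) = 8*y
sqrt((-16640 - 1*(-5372)) + P(80, Q(-5*(-1), -11))) = sqrt((-16640 - 1*(-5372)) + 8*(-30 - 11)) = sqrt((-16640 + 5372) + 8*(-41)) = sqrt(-11268 - 328) = sqrt(-11596) = 2*I*sqrt(2899)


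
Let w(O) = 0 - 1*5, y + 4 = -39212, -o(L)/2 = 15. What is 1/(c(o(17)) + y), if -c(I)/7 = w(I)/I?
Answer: -6/235303 ≈ -2.5499e-5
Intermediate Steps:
o(L) = -30 (o(L) = -2*15 = -30)
y = -39216 (y = -4 - 39212 = -39216)
w(O) = -5 (w(O) = 0 - 5 = -5)
c(I) = 35/I (c(I) = -(-35)/I = 35/I)
1/(c(o(17)) + y) = 1/(35/(-30) - 39216) = 1/(35*(-1/30) - 39216) = 1/(-7/6 - 39216) = 1/(-235303/6) = -6/235303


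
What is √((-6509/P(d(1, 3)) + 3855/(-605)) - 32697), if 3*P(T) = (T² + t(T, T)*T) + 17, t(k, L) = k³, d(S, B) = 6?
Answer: 3*I*√800481829799/14839 ≈ 180.88*I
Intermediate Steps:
P(T) = 17/3 + T²/3 + T⁴/3 (P(T) = ((T² + T³*T) + 17)/3 = ((T² + T⁴) + 17)/3 = (17 + T² + T⁴)/3 = 17/3 + T²/3 + T⁴/3)
√((-6509/P(d(1, 3)) + 3855/(-605)) - 32697) = √((-6509/(17/3 + (⅓)*6² + (⅓)*6⁴) + 3855/(-605)) - 32697) = √((-6509/(17/3 + (⅓)*36 + (⅓)*1296) + 3855*(-1/605)) - 32697) = √((-6509/(17/3 + 12 + 432) - 771/121) - 32697) = √((-6509/1349/3 - 771/121) - 32697) = √((-6509*3/1349 - 771/121) - 32697) = √((-19527/1349 - 771/121) - 32697) = √(-3402846/163229 - 32697) = √(-5340501459/163229) = 3*I*√800481829799/14839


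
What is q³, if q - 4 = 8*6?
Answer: 140608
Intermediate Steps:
q = 52 (q = 4 + 8*6 = 4 + 48 = 52)
q³ = 52³ = 140608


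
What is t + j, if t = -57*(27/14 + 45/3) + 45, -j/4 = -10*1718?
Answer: 949201/14 ≈ 67800.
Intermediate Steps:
j = 68720 (j = -(-40)*1718 = -4*(-17180) = 68720)
t = -12879/14 (t = -57*(27*(1/14) + 45*(1/3)) + 45 = -57*(27/14 + 15) + 45 = -57*237/14 + 45 = -13509/14 + 45 = -12879/14 ≈ -919.93)
t + j = -12879/14 + 68720 = 949201/14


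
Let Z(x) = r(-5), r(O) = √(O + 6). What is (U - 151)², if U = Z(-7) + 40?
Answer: 12100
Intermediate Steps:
r(O) = √(6 + O)
Z(x) = 1 (Z(x) = √(6 - 5) = √1 = 1)
U = 41 (U = 1 + 40 = 41)
(U - 151)² = (41 - 151)² = (-110)² = 12100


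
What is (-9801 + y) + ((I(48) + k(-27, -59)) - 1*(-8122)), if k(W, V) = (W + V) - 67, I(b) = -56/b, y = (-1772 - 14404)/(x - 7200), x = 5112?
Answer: -317623/174 ≈ -1825.4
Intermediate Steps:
y = 674/87 (y = (-1772 - 14404)/(5112 - 7200) = -16176/(-2088) = -16176*(-1/2088) = 674/87 ≈ 7.7471)
k(W, V) = -67 + V + W (k(W, V) = (V + W) - 67 = -67 + V + W)
(-9801 + y) + ((I(48) + k(-27, -59)) - 1*(-8122)) = (-9801 + 674/87) + ((-56/48 + (-67 - 59 - 27)) - 1*(-8122)) = -852013/87 + ((-56*1/48 - 153) + 8122) = -852013/87 + ((-7/6 - 153) + 8122) = -852013/87 + (-925/6 + 8122) = -852013/87 + 47807/6 = -317623/174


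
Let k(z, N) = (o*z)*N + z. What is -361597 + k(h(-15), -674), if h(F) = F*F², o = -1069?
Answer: -2432072722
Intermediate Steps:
h(F) = F³
k(z, N) = z - 1069*N*z (k(z, N) = (-1069*z)*N + z = -1069*N*z + z = z - 1069*N*z)
-361597 + k(h(-15), -674) = -361597 + (-15)³*(1 - 1069*(-674)) = -361597 - 3375*(1 + 720506) = -361597 - 3375*720507 = -361597 - 2431711125 = -2432072722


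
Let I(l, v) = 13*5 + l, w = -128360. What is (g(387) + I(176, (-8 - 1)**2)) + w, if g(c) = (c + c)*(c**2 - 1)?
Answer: 115792313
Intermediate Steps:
I(l, v) = 65 + l
g(c) = 2*c*(-1 + c**2) (g(c) = (2*c)*(-1 + c**2) = 2*c*(-1 + c**2))
(g(387) + I(176, (-8 - 1)**2)) + w = (2*387*(-1 + 387**2) + (65 + 176)) - 128360 = (2*387*(-1 + 149769) + 241) - 128360 = (2*387*149768 + 241) - 128360 = (115920432 + 241) - 128360 = 115920673 - 128360 = 115792313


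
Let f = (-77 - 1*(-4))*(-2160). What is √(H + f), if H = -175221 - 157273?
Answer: I*√174814 ≈ 418.11*I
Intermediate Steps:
H = -332494
f = 157680 (f = (-77 + 4)*(-2160) = -73*(-2160) = 157680)
√(H + f) = √(-332494 + 157680) = √(-174814) = I*√174814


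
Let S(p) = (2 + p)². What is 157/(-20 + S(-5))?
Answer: -157/11 ≈ -14.273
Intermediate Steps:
157/(-20 + S(-5)) = 157/(-20 + (2 - 5)²) = 157/(-20 + (-3)²) = 157/(-20 + 9) = 157/(-11) = 157*(-1/11) = -157/11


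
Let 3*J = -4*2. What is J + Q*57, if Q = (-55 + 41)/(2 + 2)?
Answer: -1213/6 ≈ -202.17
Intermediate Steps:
J = -8/3 (J = (-4*2)/3 = (1/3)*(-8) = -8/3 ≈ -2.6667)
Q = -7/2 (Q = -14/4 = -14*1/4 = -7/2 ≈ -3.5000)
J + Q*57 = -8/3 - 7/2*57 = -8/3 - 399/2 = -1213/6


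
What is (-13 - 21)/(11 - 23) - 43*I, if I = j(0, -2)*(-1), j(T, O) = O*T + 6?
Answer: 1565/6 ≈ 260.83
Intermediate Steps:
j(T, O) = 6 + O*T
I = -6 (I = (6 - 2*0)*(-1) = (6 + 0)*(-1) = 6*(-1) = -6)
(-13 - 21)/(11 - 23) - 43*I = (-13 - 21)/(11 - 23) - 43*(-6) = -34/(-12) + 258 = -34*(-1/12) + 258 = 17/6 + 258 = 1565/6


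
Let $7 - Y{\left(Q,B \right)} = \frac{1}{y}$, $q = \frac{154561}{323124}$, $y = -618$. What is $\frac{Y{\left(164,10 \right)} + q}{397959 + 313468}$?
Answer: $\frac{248946041}{23677551208644} \approx 1.0514 \cdot 10^{-5}$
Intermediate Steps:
$q = \frac{154561}{323124}$ ($q = 154561 \cdot \frac{1}{323124} = \frac{154561}{323124} \approx 0.47833$)
$Y{\left(Q,B \right)} = \frac{4327}{618}$ ($Y{\left(Q,B \right)} = 7 - \frac{1}{-618} = 7 - - \frac{1}{618} = 7 + \frac{1}{618} = \frac{4327}{618}$)
$\frac{Y{\left(164,10 \right)} + q}{397959 + 313468} = \frac{\frac{4327}{618} + \frac{154561}{323124}}{397959 + 313468} = \frac{248946041}{33281772 \cdot 711427} = \frac{248946041}{33281772} \cdot \frac{1}{711427} = \frac{248946041}{23677551208644}$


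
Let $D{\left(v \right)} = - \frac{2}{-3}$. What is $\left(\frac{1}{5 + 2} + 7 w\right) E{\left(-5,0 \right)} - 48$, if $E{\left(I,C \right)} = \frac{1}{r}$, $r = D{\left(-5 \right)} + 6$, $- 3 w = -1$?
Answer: $- \frac{1667}{35} \approx -47.629$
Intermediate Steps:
$w = \frac{1}{3}$ ($w = \left(- \frac{1}{3}\right) \left(-1\right) = \frac{1}{3} \approx 0.33333$)
$D{\left(v \right)} = \frac{2}{3}$ ($D{\left(v \right)} = \left(-2\right) \left(- \frac{1}{3}\right) = \frac{2}{3}$)
$r = \frac{20}{3}$ ($r = \frac{2}{3} + 6 = \frac{20}{3} \approx 6.6667$)
$E{\left(I,C \right)} = \frac{3}{20}$ ($E{\left(I,C \right)} = \frac{1}{\frac{20}{3}} = \frac{3}{20}$)
$\left(\frac{1}{5 + 2} + 7 w\right) E{\left(-5,0 \right)} - 48 = \left(\frac{1}{5 + 2} + 7 \cdot \frac{1}{3}\right) \frac{3}{20} - 48 = \left(\frac{1}{7} + \frac{7}{3}\right) \frac{3}{20} - 48 = \frac{52}{21} \cdot \frac{3}{20} - 48 = \frac{13}{35} - 48 = - \frac{1667}{35}$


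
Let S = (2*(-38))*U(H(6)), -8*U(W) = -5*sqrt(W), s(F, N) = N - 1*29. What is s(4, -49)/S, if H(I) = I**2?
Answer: 26/95 ≈ 0.27368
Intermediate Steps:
s(F, N) = -29 + N (s(F, N) = N - 29 = -29 + N)
U(W) = 5*sqrt(W)/8 (U(W) = -(-5)*sqrt(W)/8 = 5*sqrt(W)/8)
S = -285 (S = (2*(-38))*(5*sqrt(6**2)/8) = -95*sqrt(36)/2 = -95*6/2 = -76*15/4 = -285)
s(4, -49)/S = (-29 - 49)/(-285) = -78*(-1/285) = 26/95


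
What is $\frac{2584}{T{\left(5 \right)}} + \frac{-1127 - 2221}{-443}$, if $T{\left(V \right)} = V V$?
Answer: $\frac{1228412}{11075} \approx 110.92$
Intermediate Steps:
$T{\left(V \right)} = V^{2}$
$\frac{2584}{T{\left(5 \right)}} + \frac{-1127 - 2221}{-443} = \frac{2584}{5^{2}} + \frac{-1127 - 2221}{-443} = \frac{2584}{25} - - \frac{3348}{443} = 2584 \cdot \frac{1}{25} + \frac{3348}{443} = \frac{2584}{25} + \frac{3348}{443} = \frac{1228412}{11075}$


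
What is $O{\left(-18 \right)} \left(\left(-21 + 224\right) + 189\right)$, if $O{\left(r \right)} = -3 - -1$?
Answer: $-784$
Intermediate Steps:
$O{\left(r \right)} = -2$ ($O{\left(r \right)} = -3 + 1 = -2$)
$O{\left(-18 \right)} \left(\left(-21 + 224\right) + 189\right) = - 2 \left(\left(-21 + 224\right) + 189\right) = - 2 \left(203 + 189\right) = \left(-2\right) 392 = -784$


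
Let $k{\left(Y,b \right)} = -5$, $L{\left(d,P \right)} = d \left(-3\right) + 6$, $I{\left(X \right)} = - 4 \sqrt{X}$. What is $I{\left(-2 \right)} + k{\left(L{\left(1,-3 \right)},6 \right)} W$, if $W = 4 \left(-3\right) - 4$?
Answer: $80 - 4 i \sqrt{2} \approx 80.0 - 5.6569 i$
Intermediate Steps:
$L{\left(d,P \right)} = 6 - 3 d$ ($L{\left(d,P \right)} = - 3 d + 6 = 6 - 3 d$)
$W = -16$ ($W = -12 - 4 = -16$)
$I{\left(-2 \right)} + k{\left(L{\left(1,-3 \right)},6 \right)} W = - 4 \sqrt{-2} - -80 = - 4 i \sqrt{2} + 80 = 80 - 4 i \sqrt{2}$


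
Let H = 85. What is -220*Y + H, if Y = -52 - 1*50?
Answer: 22525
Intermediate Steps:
Y = -102 (Y = -52 - 50 = -102)
-220*Y + H = -220*(-102) + 85 = 22440 + 85 = 22525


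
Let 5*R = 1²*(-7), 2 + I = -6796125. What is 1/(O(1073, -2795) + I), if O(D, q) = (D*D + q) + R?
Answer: -5/28237972 ≈ -1.7707e-7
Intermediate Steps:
I = -6796127 (I = -2 - 6796125 = -6796127)
R = -7/5 (R = (1²*(-7))/5 = (1*(-7))/5 = (⅕)*(-7) = -7/5 ≈ -1.4000)
O(D, q) = -7/5 + q + D² (O(D, q) = (D*D + q) - 7/5 = (D² + q) - 7/5 = (q + D²) - 7/5 = -7/5 + q + D²)
1/(O(1073, -2795) + I) = 1/((-7/5 - 2795 + 1073²) - 6796127) = 1/((-7/5 - 2795 + 1151329) - 6796127) = 1/(5742663/5 - 6796127) = 1/(-28237972/5) = -5/28237972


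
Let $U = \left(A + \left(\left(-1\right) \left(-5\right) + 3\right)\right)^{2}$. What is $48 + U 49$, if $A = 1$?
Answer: $4017$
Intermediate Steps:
$U = 81$ ($U = \left(1 + \left(\left(-1\right) \left(-5\right) + 3\right)\right)^{2} = \left(1 + \left(5 + 3\right)\right)^{2} = \left(1 + 8\right)^{2} = 9^{2} = 81$)
$48 + U 49 = 48 + 81 \cdot 49 = 48 + 3969 = 4017$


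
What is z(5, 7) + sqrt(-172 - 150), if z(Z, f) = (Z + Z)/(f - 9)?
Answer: -5 + I*sqrt(322) ≈ -5.0 + 17.944*I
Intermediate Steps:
z(Z, f) = 2*Z/(-9 + f) (z(Z, f) = (2*Z)/(-9 + f) = 2*Z/(-9 + f))
z(5, 7) + sqrt(-172 - 150) = 2*5/(-9 + 7) + sqrt(-172 - 150) = 2*5/(-2) + sqrt(-322) = 2*5*(-1/2) + I*sqrt(322) = -5 + I*sqrt(322)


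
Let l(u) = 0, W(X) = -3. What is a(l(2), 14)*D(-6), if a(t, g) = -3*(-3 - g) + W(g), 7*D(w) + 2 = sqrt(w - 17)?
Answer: -96/7 + 48*I*sqrt(23)/7 ≈ -13.714 + 32.886*I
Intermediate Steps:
D(w) = -2/7 + sqrt(-17 + w)/7 (D(w) = -2/7 + sqrt(w - 17)/7 = -2/7 + sqrt(-17 + w)/7)
a(t, g) = 6 + 3*g (a(t, g) = -3*(-3 - g) - 3 = (9 + 3*g) - 3 = 6 + 3*g)
a(l(2), 14)*D(-6) = (6 + 3*14)*(-2/7 + sqrt(-17 - 6)/7) = (6 + 42)*(-2/7 + sqrt(-23)/7) = 48*(-2/7 + (I*sqrt(23))/7) = 48*(-2/7 + I*sqrt(23)/7) = -96/7 + 48*I*sqrt(23)/7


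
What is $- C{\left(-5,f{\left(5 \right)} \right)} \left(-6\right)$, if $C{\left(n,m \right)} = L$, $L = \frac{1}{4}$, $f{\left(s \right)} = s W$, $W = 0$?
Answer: $\frac{3}{2} \approx 1.5$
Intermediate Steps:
$f{\left(s \right)} = 0$ ($f{\left(s \right)} = s 0 = 0$)
$L = \frac{1}{4} \approx 0.25$
$C{\left(n,m \right)} = \frac{1}{4}$
$- C{\left(-5,f{\left(5 \right)} \right)} \left(-6\right) = \left(-1\right) \frac{1}{4} \left(-6\right) = \left(- \frac{1}{4}\right) \left(-6\right) = \frac{3}{2}$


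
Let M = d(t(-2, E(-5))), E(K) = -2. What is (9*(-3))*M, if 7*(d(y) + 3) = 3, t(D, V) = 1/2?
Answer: 486/7 ≈ 69.429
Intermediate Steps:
t(D, V) = ½
d(y) = -18/7 (d(y) = -3 + (⅐)*3 = -3 + 3/7 = -18/7)
M = -18/7 ≈ -2.5714
(9*(-3))*M = (9*(-3))*(-18/7) = -27*(-18/7) = 486/7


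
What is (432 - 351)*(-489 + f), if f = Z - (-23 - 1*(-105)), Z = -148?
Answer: -58239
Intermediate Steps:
f = -230 (f = -148 - (-23 - 1*(-105)) = -148 - (-23 + 105) = -148 - 1*82 = -148 - 82 = -230)
(432 - 351)*(-489 + f) = (432 - 351)*(-489 - 230) = 81*(-719) = -58239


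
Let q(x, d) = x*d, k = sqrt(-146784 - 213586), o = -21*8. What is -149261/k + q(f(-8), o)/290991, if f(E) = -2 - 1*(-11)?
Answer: -504/96997 + 149261*I*sqrt(360370)/360370 ≈ -0.005196 + 248.64*I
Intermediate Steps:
o = -168
f(E) = 9 (f(E) = -2 + 11 = 9)
k = I*sqrt(360370) (k = sqrt(-360370) = I*sqrt(360370) ≈ 600.31*I)
q(x, d) = d*x
-149261/k + q(f(-8), o)/290991 = -149261*(-I*sqrt(360370)/360370) - 168*9/290991 = -(-149261)*I*sqrt(360370)/360370 - 1512*1/290991 = 149261*I*sqrt(360370)/360370 - 504/96997 = -504/96997 + 149261*I*sqrt(360370)/360370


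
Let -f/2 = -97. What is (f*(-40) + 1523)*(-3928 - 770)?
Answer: 29301426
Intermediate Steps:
f = 194 (f = -2*(-97) = 194)
(f*(-40) + 1523)*(-3928 - 770) = (194*(-40) + 1523)*(-3928 - 770) = (-7760 + 1523)*(-4698) = -6237*(-4698) = 29301426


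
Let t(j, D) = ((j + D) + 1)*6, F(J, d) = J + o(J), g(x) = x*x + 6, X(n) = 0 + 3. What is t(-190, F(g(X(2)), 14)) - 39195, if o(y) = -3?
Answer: -40257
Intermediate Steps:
X(n) = 3
g(x) = 6 + x² (g(x) = x² + 6 = 6 + x²)
F(J, d) = -3 + J (F(J, d) = J - 3 = -3 + J)
t(j, D) = 6 + 6*D + 6*j (t(j, D) = ((D + j) + 1)*6 = (1 + D + j)*6 = 6 + 6*D + 6*j)
t(-190, F(g(X(2)), 14)) - 39195 = (6 + 6*(-3 + (6 + 3²)) + 6*(-190)) - 39195 = (6 + 6*(-3 + (6 + 9)) - 1140) - 39195 = (6 + 6*(-3 + 15) - 1140) - 39195 = (6 + 6*12 - 1140) - 39195 = (6 + 72 - 1140) - 39195 = -1062 - 39195 = -40257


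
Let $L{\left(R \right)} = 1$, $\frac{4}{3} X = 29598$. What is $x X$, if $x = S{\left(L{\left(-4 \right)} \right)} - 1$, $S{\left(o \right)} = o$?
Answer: $0$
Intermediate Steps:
$X = \frac{44397}{2}$ ($X = \frac{3}{4} \cdot 29598 = \frac{44397}{2} \approx 22199.0$)
$x = 0$ ($x = 1 - 1 = 0$)
$x X = 0 \cdot \frac{44397}{2} = 0$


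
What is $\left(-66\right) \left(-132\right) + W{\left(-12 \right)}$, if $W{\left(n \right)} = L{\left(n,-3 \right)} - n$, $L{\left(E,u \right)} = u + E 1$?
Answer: $8709$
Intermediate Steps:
$L{\left(E,u \right)} = E + u$ ($L{\left(E,u \right)} = u + E = E + u$)
$W{\left(n \right)} = -3$ ($W{\left(n \right)} = \left(n - 3\right) - n = \left(-3 + n\right) - n = -3$)
$\left(-66\right) \left(-132\right) + W{\left(-12 \right)} = \left(-66\right) \left(-132\right) - 3 = 8712 - 3 = 8709$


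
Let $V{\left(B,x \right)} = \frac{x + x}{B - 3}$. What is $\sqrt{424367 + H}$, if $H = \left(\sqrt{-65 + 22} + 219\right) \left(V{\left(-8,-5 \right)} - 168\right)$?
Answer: $\frac{\sqrt{46920665 - 20218 i \sqrt{43}}}{11} \approx 622.72 - 0.87977 i$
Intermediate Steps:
$V{\left(B,x \right)} = \frac{2 x}{-3 + B}$
$H = - \frac{402522}{11} - \frac{1838 i \sqrt{43}}{11}$ ($H = \left(\sqrt{-65 + 22} + 219\right) \left(2 \left(-5\right) \frac{1}{-3 - 8} - 168\right) = \left(\sqrt{-43} + 219\right) \left(2 \left(-5\right) \frac{1}{-11} - 168\right) = \left(i \sqrt{43} + 219\right) \left(2 \left(-5\right) \left(- \frac{1}{11}\right) - 168\right) = \left(219 + i \sqrt{43}\right) \left(\frac{10}{11} - 168\right) = \left(219 + i \sqrt{43}\right) \left(- \frac{1838}{11}\right) = - \frac{402522}{11} - \frac{1838 i \sqrt{43}}{11} \approx -36593.0 - 1095.7 i$)
$\sqrt{424367 + H} = \sqrt{424367 - \left(\frac{402522}{11} + \frac{1838 i \sqrt{43}}{11}\right)} = \sqrt{\frac{4265515}{11} - \frac{1838 i \sqrt{43}}{11}}$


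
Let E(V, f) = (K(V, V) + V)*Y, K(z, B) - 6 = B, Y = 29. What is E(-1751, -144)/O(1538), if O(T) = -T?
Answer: 50692/769 ≈ 65.919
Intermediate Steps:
K(z, B) = 6 + B
E(V, f) = 174 + 58*V (E(V, f) = ((6 + V) + V)*29 = (6 + 2*V)*29 = 174 + 58*V)
E(-1751, -144)/O(1538) = (174 + 58*(-1751))/((-1*1538)) = (174 - 101558)/(-1538) = -101384*(-1/1538) = 50692/769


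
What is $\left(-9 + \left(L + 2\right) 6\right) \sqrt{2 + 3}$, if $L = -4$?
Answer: $- 21 \sqrt{5} \approx -46.957$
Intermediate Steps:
$\left(-9 + \left(L + 2\right) 6\right) \sqrt{2 + 3} = \left(-9 + \left(-4 + 2\right) 6\right) \sqrt{2 + 3} = \left(-9 - 12\right) \sqrt{5} = - 21 \sqrt{5}$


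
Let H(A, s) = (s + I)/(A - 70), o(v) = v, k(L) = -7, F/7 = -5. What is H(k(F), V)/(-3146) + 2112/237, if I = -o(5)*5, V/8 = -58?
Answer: 170499737/19137118 ≈ 8.9094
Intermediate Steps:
V = -464 (V = 8*(-58) = -464)
F = -35 (F = 7*(-5) = -35)
I = -25 (I = -1*5*5 = -5*5 = -25)
H(A, s) = (-25 + s)/(-70 + A) (H(A, s) = (s - 25)/(A - 70) = (-25 + s)/(-70 + A))
H(k(F), V)/(-3146) + 2112/237 = ((-25 - 464)/(-70 - 7))/(-3146) + 2112/237 = (-489/(-77))*(-1/3146) + 2112*(1/237) = -1/77*(-489)*(-1/3146) + 704/79 = (489/77)*(-1/3146) + 704/79 = -489/242242 + 704/79 = 170499737/19137118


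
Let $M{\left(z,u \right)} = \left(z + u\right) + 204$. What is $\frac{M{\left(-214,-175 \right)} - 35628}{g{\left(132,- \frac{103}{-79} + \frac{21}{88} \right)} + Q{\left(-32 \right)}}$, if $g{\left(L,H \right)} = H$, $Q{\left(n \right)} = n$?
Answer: $\frac{248971976}{211741} \approx 1175.8$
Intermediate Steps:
$M{\left(z,u \right)} = 204 + u + z$ ($M{\left(z,u \right)} = \left(u + z\right) + 204 = 204 + u + z$)
$\frac{M{\left(-214,-175 \right)} - 35628}{g{\left(132,- \frac{103}{-79} + \frac{21}{88} \right)} + Q{\left(-32 \right)}} = \frac{\left(204 - 175 - 214\right) - 35628}{\left(- \frac{103}{-79} + \frac{21}{88}\right) - 32} = \frac{-185 - 35628}{\left(\left(-103\right) \left(- \frac{1}{79}\right) + 21 \cdot \frac{1}{88}\right) - 32} = - \frac{35813}{\left(\frac{103}{79} + \frac{21}{88}\right) - 32} = - \frac{35813}{\frac{10723}{6952} - 32} = - \frac{35813}{- \frac{211741}{6952}} = \left(-35813\right) \left(- \frac{6952}{211741}\right) = \frac{248971976}{211741}$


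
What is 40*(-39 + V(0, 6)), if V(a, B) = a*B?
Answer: -1560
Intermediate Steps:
V(a, B) = B*a
40*(-39 + V(0, 6)) = 40*(-39 + 6*0) = 40*(-39 + 0) = 40*(-39) = -1560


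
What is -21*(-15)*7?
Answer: 2205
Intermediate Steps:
-21*(-15)*7 = 315*7 = 2205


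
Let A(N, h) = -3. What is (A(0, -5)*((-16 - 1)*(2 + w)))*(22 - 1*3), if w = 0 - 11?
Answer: -8721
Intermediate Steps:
w = -11
(A(0, -5)*((-16 - 1)*(2 + w)))*(22 - 1*3) = (-3*(-16 - 1)*(2 - 11))*(22 - 1*3) = (-(-51)*(-9))*(22 - 3) = -3*153*19 = -459*19 = -8721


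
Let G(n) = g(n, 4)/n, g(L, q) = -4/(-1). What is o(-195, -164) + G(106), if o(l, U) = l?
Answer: -10333/53 ≈ -194.96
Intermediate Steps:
g(L, q) = 4 (g(L, q) = -4*(-1) = 4)
G(n) = 4/n
o(-195, -164) + G(106) = -195 + 4/106 = -195 + 4*(1/106) = -195 + 2/53 = -10333/53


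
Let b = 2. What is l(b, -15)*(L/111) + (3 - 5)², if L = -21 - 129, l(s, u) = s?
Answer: 48/37 ≈ 1.2973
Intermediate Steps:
L = -150
l(b, -15)*(L/111) + (3 - 5)² = 2*(-150/111) + (3 - 5)² = 2*(-150*1/111) + (-2)² = 2*(-50/37) + 4 = -100/37 + 4 = 48/37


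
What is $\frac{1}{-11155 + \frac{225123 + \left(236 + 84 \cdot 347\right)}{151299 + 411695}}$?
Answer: $- \frac{562994}{6279943563} \approx -8.965 \cdot 10^{-5}$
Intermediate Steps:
$\frac{1}{-11155 + \frac{225123 + \left(236 + 84 \cdot 347\right)}{151299 + 411695}} = \frac{1}{-11155 + \frac{225123 + \left(236 + 29148\right)}{562994}} = \frac{1}{-11155 + \left(225123 + 29384\right) \frac{1}{562994}} = \frac{1}{-11155 + 254507 \cdot \frac{1}{562994}} = \frac{1}{-11155 + \frac{254507}{562994}} = \frac{1}{- \frac{6279943563}{562994}} = - \frac{562994}{6279943563}$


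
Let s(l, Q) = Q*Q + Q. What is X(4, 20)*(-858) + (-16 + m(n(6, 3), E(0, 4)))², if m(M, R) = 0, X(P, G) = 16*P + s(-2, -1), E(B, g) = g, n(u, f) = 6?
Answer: -54656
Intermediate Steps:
s(l, Q) = Q + Q² (s(l, Q) = Q² + Q = Q + Q²)
X(P, G) = 16*P (X(P, G) = 16*P - (1 - 1) = 16*P - 1*0 = 16*P + 0 = 16*P)
X(4, 20)*(-858) + (-16 + m(n(6, 3), E(0, 4)))² = (16*4)*(-858) + (-16 + 0)² = 64*(-858) + (-16)² = -54912 + 256 = -54656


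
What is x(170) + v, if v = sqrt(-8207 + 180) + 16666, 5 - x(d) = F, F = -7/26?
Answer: 433453/26 + I*sqrt(8027) ≈ 16671.0 + 89.594*I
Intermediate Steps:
F = -7/26 (F = -7*1/26 = -7/26 ≈ -0.26923)
x(d) = 137/26 (x(d) = 5 - 1*(-7/26) = 5 + 7/26 = 137/26)
v = 16666 + I*sqrt(8027) (v = sqrt(-8027) + 16666 = I*sqrt(8027) + 16666 = 16666 + I*sqrt(8027) ≈ 16666.0 + 89.594*I)
x(170) + v = 137/26 + (16666 + I*sqrt(8027)) = 433453/26 + I*sqrt(8027)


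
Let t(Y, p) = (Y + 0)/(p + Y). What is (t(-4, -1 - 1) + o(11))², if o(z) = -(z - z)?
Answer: 4/9 ≈ 0.44444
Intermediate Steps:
o(z) = 0 (o(z) = -1*0 = 0)
t(Y, p) = Y/(Y + p)
(t(-4, -1 - 1) + o(11))² = (-4/(-4 + (-1 - 1)) + 0)² = (-4/(-4 - 2) + 0)² = (-4/(-6) + 0)² = (-4*(-⅙) + 0)² = (⅔ + 0)² = (⅔)² = 4/9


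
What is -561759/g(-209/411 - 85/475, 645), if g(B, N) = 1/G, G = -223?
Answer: 125272257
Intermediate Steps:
g(B, N) = -1/223 (g(B, N) = 1/(-223) = -1/223)
-561759/g(-209/411 - 85/475, 645) = -561759/(-1/223) = -561759*(-223) = 125272257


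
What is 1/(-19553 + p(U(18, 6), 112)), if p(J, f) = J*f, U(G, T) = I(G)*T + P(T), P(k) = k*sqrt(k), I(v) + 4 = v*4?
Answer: 26143/680746945 - 672*sqrt(6)/680746945 ≈ 3.5985e-5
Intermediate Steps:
I(v) = -4 + 4*v (I(v) = -4 + v*4 = -4 + 4*v)
P(k) = k**(3/2)
U(G, T) = T**(3/2) + T*(-4 + 4*G) (U(G, T) = (-4 + 4*G)*T + T**(3/2) = T*(-4 + 4*G) + T**(3/2) = T**(3/2) + T*(-4 + 4*G))
1/(-19553 + p(U(18, 6), 112)) = 1/(-19553 + (6**(3/2) + 4*6*(-1 + 18))*112) = 1/(-19553 + (6*sqrt(6) + 4*6*17)*112) = 1/(-19553 + (6*sqrt(6) + 408)*112) = 1/(-19553 + (408 + 6*sqrt(6))*112) = 1/(-19553 + (45696 + 672*sqrt(6))) = 1/(26143 + 672*sqrt(6))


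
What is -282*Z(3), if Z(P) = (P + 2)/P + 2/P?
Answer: -658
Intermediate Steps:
Z(P) = 2/P + (2 + P)/P (Z(P) = (2 + P)/P + 2/P = 2/P + (2 + P)/P)
-282*Z(3) = -282*(4 + 3)/3 = -94*7 = -282*7/3 = -658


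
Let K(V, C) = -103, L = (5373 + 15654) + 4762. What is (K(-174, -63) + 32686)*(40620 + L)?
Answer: 2163804447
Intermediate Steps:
L = 25789 (L = 21027 + 4762 = 25789)
(K(-174, -63) + 32686)*(40620 + L) = (-103 + 32686)*(40620 + 25789) = 32583*66409 = 2163804447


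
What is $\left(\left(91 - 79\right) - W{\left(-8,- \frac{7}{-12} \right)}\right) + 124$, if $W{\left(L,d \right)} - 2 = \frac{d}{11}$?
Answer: $\frac{17681}{132} \approx 133.95$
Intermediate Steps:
$W{\left(L,d \right)} = 2 + \frac{d}{11}$
$\left(\left(91 - 79\right) - W{\left(-8,- \frac{7}{-12} \right)}\right) + 124 = \left(\left(91 - 79\right) - \left(2 + \frac{\left(-7\right) \frac{1}{-12}}{11}\right)\right) + 124 = \left(\left(91 - 79\right) - \left(2 + \frac{\left(-7\right) \left(- \frac{1}{12}\right)}{11}\right)\right) + 124 = \left(12 - \left(2 + \frac{1}{11} \cdot \frac{7}{12}\right)\right) + 124 = \left(12 - \left(2 + \frac{7}{132}\right)\right) + 124 = \left(12 - \frac{271}{132}\right) + 124 = \frac{1313}{132} + 124 = \frac{17681}{132}$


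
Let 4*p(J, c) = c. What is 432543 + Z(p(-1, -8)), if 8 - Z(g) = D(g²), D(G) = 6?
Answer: 432545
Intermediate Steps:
p(J, c) = c/4
Z(g) = 2 (Z(g) = 8 - 1*6 = 8 - 6 = 2)
432543 + Z(p(-1, -8)) = 432543 + 2 = 432545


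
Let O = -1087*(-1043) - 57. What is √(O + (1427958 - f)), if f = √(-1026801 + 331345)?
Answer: √(2561642 - 4*I*√43466) ≈ 1600.5 - 0.26*I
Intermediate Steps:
f = 4*I*√43466 (f = √(-695456) = 4*I*√43466 ≈ 833.94*I)
O = 1133684 (O = 1133741 - 57 = 1133684)
√(O + (1427958 - f)) = √(1133684 + (1427958 - 4*I*√43466)) = √(2561642 - 4*I*√43466)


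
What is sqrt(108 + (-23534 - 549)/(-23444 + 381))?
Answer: sqrt(58000838881)/23063 ≈ 10.442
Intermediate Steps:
sqrt(108 + (-23534 - 549)/(-23444 + 381)) = sqrt(108 - 24083/(-23063)) = sqrt(108 - 24083*(-1/23063)) = sqrt(108 + 24083/23063) = sqrt(2514887/23063) = sqrt(58000838881)/23063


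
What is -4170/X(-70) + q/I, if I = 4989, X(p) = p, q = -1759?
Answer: 2068100/34923 ≈ 59.219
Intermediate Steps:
-4170/X(-70) + q/I = -4170/(-70) - 1759/4989 = -4170*(-1/70) - 1759*1/4989 = 417/7 - 1759/4989 = 2068100/34923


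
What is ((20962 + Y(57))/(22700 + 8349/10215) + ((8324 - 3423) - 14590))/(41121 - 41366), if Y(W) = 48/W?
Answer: 14228193842683/359814197365 ≈ 39.543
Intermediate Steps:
((20962 + Y(57))/(22700 + 8349/10215) + ((8324 - 3423) - 14590))/(41121 - 41366) = ((20962 + 48/57)/(22700 + 8349/10215) + ((8324 - 3423) - 14590))/(41121 - 41366) = ((20962 + 48*(1/57))/(22700 + 8349*(1/10215)) + (4901 - 14590))/(-245) = ((20962 + 16/19)/(22700 + 2783/3405) - 9689)*(-1/245) = (398294/(19*(77296283/3405)) - 9689)*(-1/245) = ((398294/19)*(3405/77296283) - 9689)*(-1/245) = (1356191070/1468629377 - 9689)*(-1/245) = -14228193842683/1468629377*(-1/245) = 14228193842683/359814197365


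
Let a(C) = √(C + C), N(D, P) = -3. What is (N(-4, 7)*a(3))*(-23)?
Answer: 69*√6 ≈ 169.01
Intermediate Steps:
a(C) = √2*√C (a(C) = √(2*C) = √2*√C)
(N(-4, 7)*a(3))*(-23) = -3*√2*√3*(-23) = -3*√6*(-23) = 69*√6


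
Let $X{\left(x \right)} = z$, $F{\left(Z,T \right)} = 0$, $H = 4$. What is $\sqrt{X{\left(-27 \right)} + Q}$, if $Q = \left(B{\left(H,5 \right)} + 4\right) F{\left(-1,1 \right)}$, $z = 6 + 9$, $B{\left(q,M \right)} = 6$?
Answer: $\sqrt{15} \approx 3.873$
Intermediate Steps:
$z = 15$
$X{\left(x \right)} = 15$
$Q = 0$ ($Q = \left(6 + 4\right) 0 = 10 \cdot 0 = 0$)
$\sqrt{X{\left(-27 \right)} + Q} = \sqrt{15 + 0} = \sqrt{15}$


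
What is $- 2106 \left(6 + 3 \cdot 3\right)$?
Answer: $-31590$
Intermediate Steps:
$- 2106 \left(6 + 3 \cdot 3\right) = - 2106 \left(6 + 9\right) = \left(-2106\right) 15 = -31590$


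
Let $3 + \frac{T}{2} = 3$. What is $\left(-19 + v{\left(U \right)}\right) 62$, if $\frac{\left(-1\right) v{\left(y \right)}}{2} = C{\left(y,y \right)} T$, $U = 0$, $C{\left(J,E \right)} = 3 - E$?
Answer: $-1178$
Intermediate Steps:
$T = 0$ ($T = -6 + 2 \cdot 3 = -6 + 6 = 0$)
$v{\left(y \right)} = 0$ ($v{\left(y \right)} = - 2 \left(3 - y\right) 0 = \left(-2\right) 0 = 0$)
$\left(-19 + v{\left(U \right)}\right) 62 = \left(-19 + 0\right) 62 = \left(-19\right) 62 = -1178$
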